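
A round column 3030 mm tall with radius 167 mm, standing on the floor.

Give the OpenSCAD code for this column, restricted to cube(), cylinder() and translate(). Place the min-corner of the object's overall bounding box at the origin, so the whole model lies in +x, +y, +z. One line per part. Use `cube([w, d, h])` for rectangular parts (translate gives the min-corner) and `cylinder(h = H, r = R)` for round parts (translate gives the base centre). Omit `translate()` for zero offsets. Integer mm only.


translate([167, 167, 0]) cylinder(h = 3030, r = 167);


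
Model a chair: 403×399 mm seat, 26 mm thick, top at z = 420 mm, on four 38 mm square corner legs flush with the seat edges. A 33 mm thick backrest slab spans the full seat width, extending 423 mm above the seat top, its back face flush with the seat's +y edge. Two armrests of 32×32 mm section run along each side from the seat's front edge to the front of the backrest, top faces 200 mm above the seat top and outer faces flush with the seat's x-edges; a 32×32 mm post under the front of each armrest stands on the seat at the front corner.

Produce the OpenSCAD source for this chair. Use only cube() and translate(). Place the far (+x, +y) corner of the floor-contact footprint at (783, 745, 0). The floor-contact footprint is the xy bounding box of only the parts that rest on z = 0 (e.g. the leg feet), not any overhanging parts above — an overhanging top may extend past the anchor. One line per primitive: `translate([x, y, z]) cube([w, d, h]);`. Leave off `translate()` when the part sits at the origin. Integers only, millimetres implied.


translate([380, 346, 394]) cube([403, 399, 26]);
translate([380, 346, 0]) cube([38, 38, 394]);
translate([745, 346, 0]) cube([38, 38, 394]);
translate([380, 707, 0]) cube([38, 38, 394]);
translate([745, 707, 0]) cube([38, 38, 394]);
translate([380, 712, 420]) cube([403, 33, 423]);
translate([380, 346, 588]) cube([32, 366, 32]);
translate([751, 346, 588]) cube([32, 366, 32]);
translate([380, 346, 420]) cube([32, 32, 168]);
translate([751, 346, 420]) cube([32, 32, 168]);


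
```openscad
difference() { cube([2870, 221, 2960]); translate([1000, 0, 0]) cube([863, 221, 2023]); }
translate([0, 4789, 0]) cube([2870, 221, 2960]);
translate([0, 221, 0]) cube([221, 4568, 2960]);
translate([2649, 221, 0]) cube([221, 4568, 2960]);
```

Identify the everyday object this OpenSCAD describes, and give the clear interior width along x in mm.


A single room. The interior width is 2428 mm.

Four walls enclosing a rectangle with a door in the front wall — a room. Outside width 2870 minus two 221 mm walls gives 2428 mm.


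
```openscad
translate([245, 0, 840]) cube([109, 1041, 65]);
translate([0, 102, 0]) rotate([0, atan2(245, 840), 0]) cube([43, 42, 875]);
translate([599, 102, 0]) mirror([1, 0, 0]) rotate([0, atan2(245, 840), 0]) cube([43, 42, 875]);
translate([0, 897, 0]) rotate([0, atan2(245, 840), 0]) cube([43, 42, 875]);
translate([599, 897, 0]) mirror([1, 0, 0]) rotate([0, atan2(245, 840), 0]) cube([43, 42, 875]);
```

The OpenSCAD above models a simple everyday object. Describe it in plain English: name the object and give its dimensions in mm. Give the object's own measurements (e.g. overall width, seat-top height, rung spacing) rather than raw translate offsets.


A sawhorse. A 109×1041×65 mm beam (x, y, z) sits on two A-frame leg pairs. Each pair is two raked legs of 43×42 mm section (42 mm along y) splaying symmetrically in x. Each leg rises 840 mm vertically over 245 mm of horizontal reach and is 875 mm long along its own axis. Every leg's outer bottom edge rests on the floor and its outer top edge meets a bottom edge of the beam — the left legs (tilting toward +x) meet the beam's −x bottom edge, the right legs (their mirror images, tilting toward −x) meet its +x bottom edge — so the leg tops tuck under the beam, the beam's underside is 840 mm above the floor, and the feet are 599 mm apart outside-to-outside with the beam centred between them. The two leg pairs are set in 102 mm from either end of the beam.


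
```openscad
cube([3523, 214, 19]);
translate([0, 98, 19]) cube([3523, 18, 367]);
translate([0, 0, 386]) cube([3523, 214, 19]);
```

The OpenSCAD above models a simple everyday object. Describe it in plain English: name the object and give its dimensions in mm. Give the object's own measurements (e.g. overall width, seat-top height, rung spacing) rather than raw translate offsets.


An I-beam lying along x, 3523 mm long. Overall section height 405 mm. Two flanges 214 mm wide (y) and 19 mm thick, one on the floor and one at the top; a web 18 mm thick runs between them, centred on the flange width.


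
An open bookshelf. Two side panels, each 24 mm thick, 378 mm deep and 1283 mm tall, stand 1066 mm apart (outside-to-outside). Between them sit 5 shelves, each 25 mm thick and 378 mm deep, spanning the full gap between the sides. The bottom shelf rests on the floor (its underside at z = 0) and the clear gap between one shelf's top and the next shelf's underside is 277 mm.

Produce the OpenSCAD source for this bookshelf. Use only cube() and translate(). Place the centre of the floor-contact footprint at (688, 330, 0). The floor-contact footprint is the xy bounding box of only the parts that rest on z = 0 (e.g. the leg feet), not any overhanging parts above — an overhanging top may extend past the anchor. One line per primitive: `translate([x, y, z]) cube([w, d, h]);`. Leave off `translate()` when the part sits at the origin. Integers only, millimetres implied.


translate([155, 141, 0]) cube([24, 378, 1283]);
translate([1197, 141, 0]) cube([24, 378, 1283]);
translate([179, 141, 0]) cube([1018, 378, 25]);
translate([179, 141, 302]) cube([1018, 378, 25]);
translate([179, 141, 604]) cube([1018, 378, 25]);
translate([179, 141, 906]) cube([1018, 378, 25]);
translate([179, 141, 1208]) cube([1018, 378, 25]);


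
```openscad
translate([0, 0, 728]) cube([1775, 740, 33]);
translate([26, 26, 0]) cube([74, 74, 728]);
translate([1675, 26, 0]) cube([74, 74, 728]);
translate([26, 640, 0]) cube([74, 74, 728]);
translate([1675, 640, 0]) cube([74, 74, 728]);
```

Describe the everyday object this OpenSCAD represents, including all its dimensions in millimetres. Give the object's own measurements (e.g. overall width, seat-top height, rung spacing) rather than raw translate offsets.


A rectangular dining table. The top is 1775×740×33 mm with its upper surface at z = 761 mm. It stands on four 74×74 mm square legs, each inset 26 mm from the nearest pair of top edges, running from the floor to the underside of the top.


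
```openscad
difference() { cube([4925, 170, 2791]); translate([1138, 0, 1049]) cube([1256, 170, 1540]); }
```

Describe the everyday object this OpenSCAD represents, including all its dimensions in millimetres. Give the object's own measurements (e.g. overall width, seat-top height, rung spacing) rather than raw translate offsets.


A wall 4925 mm long (x), 170 mm thick (y), 2791 mm tall, with a rectangular window opening cut through it. The opening is 1256 mm wide and 1540 mm tall; its sill is at z = 1049 mm and its near (−x) edge is 1138 mm from the wall's −x end. The opening passes through the full wall thickness.


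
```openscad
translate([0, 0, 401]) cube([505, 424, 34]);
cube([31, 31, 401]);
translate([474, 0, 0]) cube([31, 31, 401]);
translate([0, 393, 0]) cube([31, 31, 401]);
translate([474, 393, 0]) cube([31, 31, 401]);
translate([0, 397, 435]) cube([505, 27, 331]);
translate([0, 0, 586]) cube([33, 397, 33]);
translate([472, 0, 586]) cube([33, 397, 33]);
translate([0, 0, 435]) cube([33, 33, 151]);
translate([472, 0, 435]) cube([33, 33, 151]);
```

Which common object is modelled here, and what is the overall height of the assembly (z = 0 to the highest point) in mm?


A chair. The overall height is 766 mm.

A slab on four corner posts with a tall panel at the back — a chair. The seat slab sits at z = 401 with thickness 34, and the 331 mm backrest starts at the seat top, so the overall height is 401 + 34 + 331 = 766 mm.


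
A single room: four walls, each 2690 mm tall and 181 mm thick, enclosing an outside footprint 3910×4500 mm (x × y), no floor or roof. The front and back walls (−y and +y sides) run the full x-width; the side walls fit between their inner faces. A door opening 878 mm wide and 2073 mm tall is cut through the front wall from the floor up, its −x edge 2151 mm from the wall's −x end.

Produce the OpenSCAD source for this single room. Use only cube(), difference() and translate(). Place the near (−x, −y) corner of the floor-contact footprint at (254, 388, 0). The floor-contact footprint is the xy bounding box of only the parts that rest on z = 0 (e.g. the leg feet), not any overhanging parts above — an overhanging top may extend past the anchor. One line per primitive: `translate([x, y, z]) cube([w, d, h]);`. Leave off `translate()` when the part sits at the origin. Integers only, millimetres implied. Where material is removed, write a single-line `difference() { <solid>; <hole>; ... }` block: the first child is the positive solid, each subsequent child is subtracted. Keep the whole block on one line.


difference() { translate([254, 388, 0]) cube([3910, 181, 2690]); translate([2405, 388, 0]) cube([878, 181, 2073]); }
translate([254, 4707, 0]) cube([3910, 181, 2690]);
translate([254, 569, 0]) cube([181, 4138, 2690]);
translate([3983, 569, 0]) cube([181, 4138, 2690]);


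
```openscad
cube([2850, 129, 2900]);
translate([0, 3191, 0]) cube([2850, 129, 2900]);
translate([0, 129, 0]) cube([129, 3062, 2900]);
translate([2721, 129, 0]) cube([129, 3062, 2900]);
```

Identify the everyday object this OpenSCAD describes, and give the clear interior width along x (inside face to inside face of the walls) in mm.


A house (or room) frame. The interior width is 2592 mm.

Four 2900 mm walls enclosing a rectangle with no floor or roof — a room or house frame. Outside width is 2850 mm and wall thickness is 129 mm, so the interior width is 2850 − 2 × 129 = 2592 mm.


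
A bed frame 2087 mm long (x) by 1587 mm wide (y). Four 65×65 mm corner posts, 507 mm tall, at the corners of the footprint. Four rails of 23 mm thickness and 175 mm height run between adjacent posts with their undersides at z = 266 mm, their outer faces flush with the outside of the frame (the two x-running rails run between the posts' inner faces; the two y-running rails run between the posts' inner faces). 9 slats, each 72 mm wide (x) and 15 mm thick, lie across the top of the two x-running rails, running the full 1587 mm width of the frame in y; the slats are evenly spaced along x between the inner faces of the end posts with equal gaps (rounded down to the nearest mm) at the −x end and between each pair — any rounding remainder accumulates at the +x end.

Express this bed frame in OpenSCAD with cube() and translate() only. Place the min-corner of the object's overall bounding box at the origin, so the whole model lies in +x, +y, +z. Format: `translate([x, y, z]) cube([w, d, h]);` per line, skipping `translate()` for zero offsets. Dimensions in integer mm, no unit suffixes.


cube([65, 65, 507]);
translate([0, 1522, 0]) cube([65, 65, 507]);
translate([2022, 0, 0]) cube([65, 65, 507]);
translate([2022, 1522, 0]) cube([65, 65, 507]);
translate([65, 0, 266]) cube([1957, 23, 175]);
translate([65, 1564, 266]) cube([1957, 23, 175]);
translate([0, 65, 266]) cube([23, 1457, 175]);
translate([2064, 65, 266]) cube([23, 1457, 175]);
translate([195, 0, 441]) cube([72, 1587, 15]);
translate([397, 0, 441]) cube([72, 1587, 15]);
translate([599, 0, 441]) cube([72, 1587, 15]);
translate([801, 0, 441]) cube([72, 1587, 15]);
translate([1003, 0, 441]) cube([72, 1587, 15]);
translate([1205, 0, 441]) cube([72, 1587, 15]);
translate([1407, 0, 441]) cube([72, 1587, 15]);
translate([1609, 0, 441]) cube([72, 1587, 15]);
translate([1811, 0, 441]) cube([72, 1587, 15]);


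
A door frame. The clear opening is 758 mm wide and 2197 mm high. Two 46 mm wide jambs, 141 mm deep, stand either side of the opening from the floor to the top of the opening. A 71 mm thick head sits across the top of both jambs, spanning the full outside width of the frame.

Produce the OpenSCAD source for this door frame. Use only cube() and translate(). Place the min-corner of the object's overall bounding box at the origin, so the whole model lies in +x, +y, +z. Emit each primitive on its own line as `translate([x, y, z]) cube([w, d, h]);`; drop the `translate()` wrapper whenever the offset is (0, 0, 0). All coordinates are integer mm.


cube([46, 141, 2197]);
translate([804, 0, 0]) cube([46, 141, 2197]);
translate([0, 0, 2197]) cube([850, 141, 71]);


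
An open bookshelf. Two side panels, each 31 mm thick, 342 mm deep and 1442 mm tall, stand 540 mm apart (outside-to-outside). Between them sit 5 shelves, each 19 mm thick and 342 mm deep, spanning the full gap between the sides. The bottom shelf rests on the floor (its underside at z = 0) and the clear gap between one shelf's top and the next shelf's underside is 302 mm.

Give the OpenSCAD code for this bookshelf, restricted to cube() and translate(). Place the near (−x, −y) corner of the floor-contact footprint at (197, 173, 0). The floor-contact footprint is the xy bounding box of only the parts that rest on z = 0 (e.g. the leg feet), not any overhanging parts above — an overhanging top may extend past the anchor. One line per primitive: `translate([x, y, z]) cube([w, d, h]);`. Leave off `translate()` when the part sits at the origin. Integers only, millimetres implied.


translate([197, 173, 0]) cube([31, 342, 1442]);
translate([706, 173, 0]) cube([31, 342, 1442]);
translate([228, 173, 0]) cube([478, 342, 19]);
translate([228, 173, 321]) cube([478, 342, 19]);
translate([228, 173, 642]) cube([478, 342, 19]);
translate([228, 173, 963]) cube([478, 342, 19]);
translate([228, 173, 1284]) cube([478, 342, 19]);


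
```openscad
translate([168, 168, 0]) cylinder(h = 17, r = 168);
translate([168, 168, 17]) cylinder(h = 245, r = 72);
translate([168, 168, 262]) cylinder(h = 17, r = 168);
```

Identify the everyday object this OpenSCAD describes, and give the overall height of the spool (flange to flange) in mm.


A spool. The overall height is 279 mm.

Three coaxial cylinders, large–small–large — a spool. Two 17 mm flanges and a 245 mm core give 17 + 245 + 17 = 279 mm.


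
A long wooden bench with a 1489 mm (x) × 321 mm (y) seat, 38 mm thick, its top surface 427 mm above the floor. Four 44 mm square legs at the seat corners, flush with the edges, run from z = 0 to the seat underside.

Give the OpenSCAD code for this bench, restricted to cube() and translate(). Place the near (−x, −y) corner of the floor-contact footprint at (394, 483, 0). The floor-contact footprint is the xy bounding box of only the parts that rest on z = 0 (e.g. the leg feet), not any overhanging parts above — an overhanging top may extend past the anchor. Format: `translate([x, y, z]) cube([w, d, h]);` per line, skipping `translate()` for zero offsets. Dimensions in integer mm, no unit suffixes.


translate([394, 483, 389]) cube([1489, 321, 38]);
translate([394, 483, 0]) cube([44, 44, 389]);
translate([394, 760, 0]) cube([44, 44, 389]);
translate([1839, 483, 0]) cube([44, 44, 389]);
translate([1839, 760, 0]) cube([44, 44, 389]);


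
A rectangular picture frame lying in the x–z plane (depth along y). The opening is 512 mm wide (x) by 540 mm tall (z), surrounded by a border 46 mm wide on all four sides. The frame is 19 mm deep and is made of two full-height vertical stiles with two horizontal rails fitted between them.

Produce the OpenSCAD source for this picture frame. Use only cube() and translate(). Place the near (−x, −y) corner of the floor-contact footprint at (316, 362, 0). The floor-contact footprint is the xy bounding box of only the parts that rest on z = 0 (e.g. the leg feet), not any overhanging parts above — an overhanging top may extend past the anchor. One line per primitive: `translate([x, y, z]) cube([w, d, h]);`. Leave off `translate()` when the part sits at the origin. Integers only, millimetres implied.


translate([316, 362, 0]) cube([46, 19, 632]);
translate([874, 362, 0]) cube([46, 19, 632]);
translate([362, 362, 0]) cube([512, 19, 46]);
translate([362, 362, 586]) cube([512, 19, 46]);


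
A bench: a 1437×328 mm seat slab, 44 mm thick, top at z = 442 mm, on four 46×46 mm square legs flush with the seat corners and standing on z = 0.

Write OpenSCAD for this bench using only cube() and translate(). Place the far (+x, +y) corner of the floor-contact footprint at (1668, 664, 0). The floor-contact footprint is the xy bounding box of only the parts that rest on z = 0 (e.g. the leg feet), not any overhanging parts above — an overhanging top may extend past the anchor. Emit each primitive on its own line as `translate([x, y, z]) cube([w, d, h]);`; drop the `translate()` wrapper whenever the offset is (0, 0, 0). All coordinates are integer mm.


translate([231, 336, 398]) cube([1437, 328, 44]);
translate([231, 336, 0]) cube([46, 46, 398]);
translate([231, 618, 0]) cube([46, 46, 398]);
translate([1622, 336, 0]) cube([46, 46, 398]);
translate([1622, 618, 0]) cube([46, 46, 398]);


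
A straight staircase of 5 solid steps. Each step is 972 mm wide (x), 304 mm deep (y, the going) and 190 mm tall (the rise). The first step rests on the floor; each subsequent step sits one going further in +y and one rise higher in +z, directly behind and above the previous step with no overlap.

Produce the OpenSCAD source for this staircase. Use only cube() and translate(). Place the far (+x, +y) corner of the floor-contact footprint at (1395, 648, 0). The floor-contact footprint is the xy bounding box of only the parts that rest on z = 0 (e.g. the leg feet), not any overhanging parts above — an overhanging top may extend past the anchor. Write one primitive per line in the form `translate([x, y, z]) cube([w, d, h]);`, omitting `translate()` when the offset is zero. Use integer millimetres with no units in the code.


translate([423, 344, 0]) cube([972, 304, 190]);
translate([423, 648, 190]) cube([972, 304, 190]);
translate([423, 952, 380]) cube([972, 304, 190]);
translate([423, 1256, 570]) cube([972, 304, 190]);
translate([423, 1560, 760]) cube([972, 304, 190]);


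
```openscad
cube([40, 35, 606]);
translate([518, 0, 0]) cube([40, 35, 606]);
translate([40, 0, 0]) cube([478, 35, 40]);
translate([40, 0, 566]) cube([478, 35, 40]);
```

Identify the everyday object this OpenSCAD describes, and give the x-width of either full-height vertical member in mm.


A picture frame. The border width is 40 mm.

Four thin pieces enclosing a rectangular opening — a picture frame. The two full-height stiles are 606 mm tall; the top rail sits at z = 566 and is 40 mm tall, so the border above the opening is 606 − 566 = 40 mm, matching the stile x-width.


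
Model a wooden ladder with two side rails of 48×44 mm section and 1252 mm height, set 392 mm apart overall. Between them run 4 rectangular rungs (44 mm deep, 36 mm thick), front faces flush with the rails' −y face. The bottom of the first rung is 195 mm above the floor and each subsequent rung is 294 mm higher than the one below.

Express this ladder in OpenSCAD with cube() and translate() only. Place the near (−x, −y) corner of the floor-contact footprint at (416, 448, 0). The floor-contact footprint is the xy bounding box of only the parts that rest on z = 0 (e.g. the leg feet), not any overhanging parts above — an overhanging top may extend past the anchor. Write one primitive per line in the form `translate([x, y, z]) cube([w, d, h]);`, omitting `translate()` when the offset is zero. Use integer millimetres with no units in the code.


// rung span = 392 - 2*48 = 296
// rung[k] z = 195 + k*294
translate([416, 448, 0]) cube([48, 44, 1252]);
translate([760, 448, 0]) cube([48, 44, 1252]);
translate([464, 448, 195]) cube([296, 44, 36]);
translate([464, 448, 489]) cube([296, 44, 36]);
translate([464, 448, 783]) cube([296, 44, 36]);
translate([464, 448, 1077]) cube([296, 44, 36]);


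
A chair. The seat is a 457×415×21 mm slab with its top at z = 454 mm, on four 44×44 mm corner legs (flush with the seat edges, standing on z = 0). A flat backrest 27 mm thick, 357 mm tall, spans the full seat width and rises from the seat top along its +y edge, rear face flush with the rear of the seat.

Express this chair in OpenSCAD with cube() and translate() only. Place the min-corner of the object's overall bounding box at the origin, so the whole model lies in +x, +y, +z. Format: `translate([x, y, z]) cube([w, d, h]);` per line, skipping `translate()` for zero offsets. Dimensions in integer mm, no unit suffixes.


// leg_h = 454 - 21 = 433
translate([0, 0, 433]) cube([457, 415, 21]);
cube([44, 44, 433]);
translate([413, 0, 0]) cube([44, 44, 433]);
translate([0, 371, 0]) cube([44, 44, 433]);
translate([413, 371, 0]) cube([44, 44, 433]);
translate([0, 388, 454]) cube([457, 27, 357]);


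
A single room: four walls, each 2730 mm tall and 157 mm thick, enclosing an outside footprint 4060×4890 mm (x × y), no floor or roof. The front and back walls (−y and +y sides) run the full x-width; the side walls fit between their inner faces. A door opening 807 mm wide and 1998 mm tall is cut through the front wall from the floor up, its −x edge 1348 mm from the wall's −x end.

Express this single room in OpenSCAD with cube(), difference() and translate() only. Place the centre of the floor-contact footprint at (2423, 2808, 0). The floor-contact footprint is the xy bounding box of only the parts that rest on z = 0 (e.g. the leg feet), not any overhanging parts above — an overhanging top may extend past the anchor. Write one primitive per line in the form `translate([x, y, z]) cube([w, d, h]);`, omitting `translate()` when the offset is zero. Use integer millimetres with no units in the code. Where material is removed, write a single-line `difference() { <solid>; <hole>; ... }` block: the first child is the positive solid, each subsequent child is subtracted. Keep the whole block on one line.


difference() { translate([393, 363, 0]) cube([4060, 157, 2730]); translate([1741, 363, 0]) cube([807, 157, 1998]); }
translate([393, 5096, 0]) cube([4060, 157, 2730]);
translate([393, 520, 0]) cube([157, 4576, 2730]);
translate([4296, 520, 0]) cube([157, 4576, 2730]);


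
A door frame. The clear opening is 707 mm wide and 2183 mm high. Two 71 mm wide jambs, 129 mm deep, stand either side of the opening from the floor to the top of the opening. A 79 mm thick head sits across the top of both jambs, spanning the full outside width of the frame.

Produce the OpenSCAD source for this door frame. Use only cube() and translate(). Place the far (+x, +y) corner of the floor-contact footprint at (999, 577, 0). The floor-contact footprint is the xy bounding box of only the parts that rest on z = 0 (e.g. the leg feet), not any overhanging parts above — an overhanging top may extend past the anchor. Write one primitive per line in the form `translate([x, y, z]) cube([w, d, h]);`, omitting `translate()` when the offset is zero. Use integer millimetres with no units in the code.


translate([150, 448, 0]) cube([71, 129, 2183]);
translate([928, 448, 0]) cube([71, 129, 2183]);
translate([150, 448, 2183]) cube([849, 129, 79]);


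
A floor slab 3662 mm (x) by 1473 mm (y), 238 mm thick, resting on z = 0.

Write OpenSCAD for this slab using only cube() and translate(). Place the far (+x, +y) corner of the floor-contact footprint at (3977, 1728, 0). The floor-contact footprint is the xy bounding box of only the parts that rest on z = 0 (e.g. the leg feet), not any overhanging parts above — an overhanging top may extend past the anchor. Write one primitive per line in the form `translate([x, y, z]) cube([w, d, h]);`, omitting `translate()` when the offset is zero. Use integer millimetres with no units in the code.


translate([315, 255, 0]) cube([3662, 1473, 238]);


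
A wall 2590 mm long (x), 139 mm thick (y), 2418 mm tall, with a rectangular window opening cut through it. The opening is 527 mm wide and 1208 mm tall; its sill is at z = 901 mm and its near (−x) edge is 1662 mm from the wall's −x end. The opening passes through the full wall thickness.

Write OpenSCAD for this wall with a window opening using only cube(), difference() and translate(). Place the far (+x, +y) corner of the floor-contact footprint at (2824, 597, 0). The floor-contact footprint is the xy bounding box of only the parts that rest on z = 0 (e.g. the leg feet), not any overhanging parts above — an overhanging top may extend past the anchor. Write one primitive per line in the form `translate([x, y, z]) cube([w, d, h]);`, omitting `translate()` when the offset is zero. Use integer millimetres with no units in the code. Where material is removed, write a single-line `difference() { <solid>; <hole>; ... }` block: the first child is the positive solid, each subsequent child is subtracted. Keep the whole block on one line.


difference() { translate([234, 458, 0]) cube([2590, 139, 2418]); translate([1896, 458, 901]) cube([527, 139, 1208]); }


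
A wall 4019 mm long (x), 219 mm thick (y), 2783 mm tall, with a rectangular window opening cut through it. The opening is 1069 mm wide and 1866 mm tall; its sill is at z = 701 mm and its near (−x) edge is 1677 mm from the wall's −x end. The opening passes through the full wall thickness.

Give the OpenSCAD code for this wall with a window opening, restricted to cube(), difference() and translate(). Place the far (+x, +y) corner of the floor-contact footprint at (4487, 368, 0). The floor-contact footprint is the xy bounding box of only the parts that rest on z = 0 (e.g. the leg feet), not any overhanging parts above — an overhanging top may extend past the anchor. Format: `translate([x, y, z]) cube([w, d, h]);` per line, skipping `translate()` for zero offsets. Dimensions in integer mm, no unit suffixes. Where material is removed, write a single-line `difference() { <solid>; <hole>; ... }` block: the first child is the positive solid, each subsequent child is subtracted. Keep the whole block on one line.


difference() { translate([468, 149, 0]) cube([4019, 219, 2783]); translate([2145, 149, 701]) cube([1069, 219, 1866]); }


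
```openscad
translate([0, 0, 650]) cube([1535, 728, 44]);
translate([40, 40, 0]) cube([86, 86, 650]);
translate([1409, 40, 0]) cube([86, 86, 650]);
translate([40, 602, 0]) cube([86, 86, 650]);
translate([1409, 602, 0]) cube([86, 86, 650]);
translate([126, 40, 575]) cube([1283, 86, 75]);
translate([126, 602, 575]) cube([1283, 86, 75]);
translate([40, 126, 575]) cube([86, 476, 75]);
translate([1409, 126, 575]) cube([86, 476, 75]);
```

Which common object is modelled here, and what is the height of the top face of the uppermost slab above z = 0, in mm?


A table. The table height is 694 mm.

A 1535×728×44 slab sits at z = 650 on four 86 mm square posts — a table. The top surface is at 650 + 44 = 694 mm.


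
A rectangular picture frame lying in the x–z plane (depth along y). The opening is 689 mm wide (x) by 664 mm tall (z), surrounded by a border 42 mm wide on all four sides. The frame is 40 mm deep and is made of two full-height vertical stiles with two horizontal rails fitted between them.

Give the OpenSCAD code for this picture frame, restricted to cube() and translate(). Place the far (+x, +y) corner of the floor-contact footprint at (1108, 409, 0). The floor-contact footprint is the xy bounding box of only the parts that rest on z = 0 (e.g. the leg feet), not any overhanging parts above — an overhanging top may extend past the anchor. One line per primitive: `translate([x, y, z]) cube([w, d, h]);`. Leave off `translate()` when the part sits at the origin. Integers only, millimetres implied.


translate([335, 369, 0]) cube([42, 40, 748]);
translate([1066, 369, 0]) cube([42, 40, 748]);
translate([377, 369, 0]) cube([689, 40, 42]);
translate([377, 369, 706]) cube([689, 40, 42]);


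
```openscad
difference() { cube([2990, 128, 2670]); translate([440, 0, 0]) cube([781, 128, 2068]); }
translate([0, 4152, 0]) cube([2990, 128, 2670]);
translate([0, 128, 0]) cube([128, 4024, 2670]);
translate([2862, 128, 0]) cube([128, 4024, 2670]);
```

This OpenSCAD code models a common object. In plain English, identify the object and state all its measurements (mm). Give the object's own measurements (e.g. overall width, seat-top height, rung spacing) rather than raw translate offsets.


A single room: four walls, each 2670 mm tall and 128 mm thick, enclosing an outside footprint 2990×4280 mm (x × y), no floor or roof. The front and back walls (−y and +y sides) run the full x-width; the side walls fit between their inner faces. A door opening 781 mm wide and 2068 mm tall is cut through the front wall from the floor up, its −x edge 440 mm from the wall's −x end.


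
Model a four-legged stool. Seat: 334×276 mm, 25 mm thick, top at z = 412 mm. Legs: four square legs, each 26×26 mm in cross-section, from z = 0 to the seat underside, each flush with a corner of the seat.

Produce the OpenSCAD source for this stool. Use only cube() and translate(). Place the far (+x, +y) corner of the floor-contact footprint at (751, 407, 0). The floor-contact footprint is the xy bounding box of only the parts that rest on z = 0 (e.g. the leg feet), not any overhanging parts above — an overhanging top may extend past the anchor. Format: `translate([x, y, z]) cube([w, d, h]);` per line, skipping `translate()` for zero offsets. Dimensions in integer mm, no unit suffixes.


// leg_h = 412 - 25 = 387
translate([417, 131, 387]) cube([334, 276, 25]);
translate([417, 131, 0]) cube([26, 26, 387]);
translate([725, 131, 0]) cube([26, 26, 387]);
translate([417, 381, 0]) cube([26, 26, 387]);
translate([725, 381, 0]) cube([26, 26, 387]);


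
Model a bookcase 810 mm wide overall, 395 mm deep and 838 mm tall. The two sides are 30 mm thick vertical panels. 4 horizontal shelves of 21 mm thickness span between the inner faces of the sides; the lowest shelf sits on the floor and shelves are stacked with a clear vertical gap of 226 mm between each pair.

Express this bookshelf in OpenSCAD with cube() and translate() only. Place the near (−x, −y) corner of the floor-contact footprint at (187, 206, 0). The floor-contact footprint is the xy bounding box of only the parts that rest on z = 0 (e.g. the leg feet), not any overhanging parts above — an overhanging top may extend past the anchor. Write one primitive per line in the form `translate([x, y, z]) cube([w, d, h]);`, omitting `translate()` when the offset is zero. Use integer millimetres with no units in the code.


translate([187, 206, 0]) cube([30, 395, 838]);
translate([967, 206, 0]) cube([30, 395, 838]);
translate([217, 206, 0]) cube([750, 395, 21]);
translate([217, 206, 247]) cube([750, 395, 21]);
translate([217, 206, 494]) cube([750, 395, 21]);
translate([217, 206, 741]) cube([750, 395, 21]);


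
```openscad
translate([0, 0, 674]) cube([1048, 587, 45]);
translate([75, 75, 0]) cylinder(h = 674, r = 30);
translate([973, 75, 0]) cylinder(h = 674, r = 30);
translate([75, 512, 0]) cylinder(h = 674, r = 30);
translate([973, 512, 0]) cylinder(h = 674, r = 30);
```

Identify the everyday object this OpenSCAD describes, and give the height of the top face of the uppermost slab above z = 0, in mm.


A table. The table height is 719 mm.

A 1048×587×45 slab sits at z = 674 on four Ø60 mm round legs — a table. The top surface is at 674 + 45 = 719 mm.


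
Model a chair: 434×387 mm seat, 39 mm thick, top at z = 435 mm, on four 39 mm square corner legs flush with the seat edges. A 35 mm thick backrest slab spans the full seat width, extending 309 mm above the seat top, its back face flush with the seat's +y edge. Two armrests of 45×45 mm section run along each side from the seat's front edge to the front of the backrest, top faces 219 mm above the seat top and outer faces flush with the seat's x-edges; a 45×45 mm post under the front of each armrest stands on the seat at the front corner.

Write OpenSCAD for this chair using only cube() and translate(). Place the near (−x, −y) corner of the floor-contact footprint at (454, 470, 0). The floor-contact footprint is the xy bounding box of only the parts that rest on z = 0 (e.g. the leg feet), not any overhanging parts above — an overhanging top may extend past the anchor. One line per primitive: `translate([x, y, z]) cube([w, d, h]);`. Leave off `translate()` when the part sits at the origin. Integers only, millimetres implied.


translate([454, 470, 396]) cube([434, 387, 39]);
translate([454, 470, 0]) cube([39, 39, 396]);
translate([849, 470, 0]) cube([39, 39, 396]);
translate([454, 818, 0]) cube([39, 39, 396]);
translate([849, 818, 0]) cube([39, 39, 396]);
translate([454, 822, 435]) cube([434, 35, 309]);
translate([454, 470, 609]) cube([45, 352, 45]);
translate([843, 470, 609]) cube([45, 352, 45]);
translate([454, 470, 435]) cube([45, 45, 174]);
translate([843, 470, 435]) cube([45, 45, 174]);


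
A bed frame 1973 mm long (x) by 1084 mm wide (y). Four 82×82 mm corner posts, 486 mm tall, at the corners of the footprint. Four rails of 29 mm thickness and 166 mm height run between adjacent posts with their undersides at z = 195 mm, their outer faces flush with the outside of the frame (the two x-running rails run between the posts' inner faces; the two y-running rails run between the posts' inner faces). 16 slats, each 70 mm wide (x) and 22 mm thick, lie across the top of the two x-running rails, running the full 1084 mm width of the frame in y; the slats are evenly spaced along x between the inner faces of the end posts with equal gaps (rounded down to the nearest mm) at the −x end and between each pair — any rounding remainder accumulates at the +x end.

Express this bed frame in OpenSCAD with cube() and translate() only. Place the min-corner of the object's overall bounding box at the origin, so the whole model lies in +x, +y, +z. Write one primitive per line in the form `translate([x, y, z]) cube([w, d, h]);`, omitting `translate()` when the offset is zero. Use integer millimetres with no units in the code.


// slat z = rail_z + rail_h = 195 + 166 = 361
// slat gap = ⌊(1809 − 16·70) / 17⌋ = 40
cube([82, 82, 486]);
translate([0, 1002, 0]) cube([82, 82, 486]);
translate([1891, 0, 0]) cube([82, 82, 486]);
translate([1891, 1002, 0]) cube([82, 82, 486]);
translate([82, 0, 195]) cube([1809, 29, 166]);
translate([82, 1055, 195]) cube([1809, 29, 166]);
translate([0, 82, 195]) cube([29, 920, 166]);
translate([1944, 82, 195]) cube([29, 920, 166]);
translate([122, 0, 361]) cube([70, 1084, 22]);
translate([232, 0, 361]) cube([70, 1084, 22]);
translate([342, 0, 361]) cube([70, 1084, 22]);
translate([452, 0, 361]) cube([70, 1084, 22]);
translate([562, 0, 361]) cube([70, 1084, 22]);
translate([672, 0, 361]) cube([70, 1084, 22]);
translate([782, 0, 361]) cube([70, 1084, 22]);
translate([892, 0, 361]) cube([70, 1084, 22]);
translate([1002, 0, 361]) cube([70, 1084, 22]);
translate([1112, 0, 361]) cube([70, 1084, 22]);
translate([1222, 0, 361]) cube([70, 1084, 22]);
translate([1332, 0, 361]) cube([70, 1084, 22]);
translate([1442, 0, 361]) cube([70, 1084, 22]);
translate([1552, 0, 361]) cube([70, 1084, 22]);
translate([1662, 0, 361]) cube([70, 1084, 22]);
translate([1772, 0, 361]) cube([70, 1084, 22]);


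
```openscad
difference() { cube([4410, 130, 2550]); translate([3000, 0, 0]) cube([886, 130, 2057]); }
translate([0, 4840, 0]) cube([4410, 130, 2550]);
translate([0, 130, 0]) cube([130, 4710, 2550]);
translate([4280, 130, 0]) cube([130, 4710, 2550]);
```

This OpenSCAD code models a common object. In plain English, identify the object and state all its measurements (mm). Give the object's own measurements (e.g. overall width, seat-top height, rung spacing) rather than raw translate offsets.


A single room: four walls, each 2550 mm tall and 130 mm thick, enclosing an outside footprint 4410×4970 mm (x × y), no floor or roof. The front and back walls (−y and +y sides) run the full x-width; the side walls fit between their inner faces. A door opening 886 mm wide and 2057 mm tall is cut through the front wall from the floor up, its −x edge 3000 mm from the wall's −x end.


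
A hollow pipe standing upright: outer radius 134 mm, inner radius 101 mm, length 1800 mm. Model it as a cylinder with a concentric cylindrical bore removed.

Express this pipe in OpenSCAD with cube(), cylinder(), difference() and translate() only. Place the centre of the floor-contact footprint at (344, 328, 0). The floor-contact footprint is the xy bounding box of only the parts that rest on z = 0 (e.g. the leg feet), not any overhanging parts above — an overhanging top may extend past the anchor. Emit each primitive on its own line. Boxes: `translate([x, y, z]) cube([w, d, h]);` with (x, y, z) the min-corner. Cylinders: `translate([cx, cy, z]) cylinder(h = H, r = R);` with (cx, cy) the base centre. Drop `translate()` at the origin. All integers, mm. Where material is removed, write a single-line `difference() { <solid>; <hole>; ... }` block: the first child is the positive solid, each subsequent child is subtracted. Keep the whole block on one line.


difference() { translate([344, 328, 0]) cylinder(h = 1800, r = 134); translate([344, 328, 0]) cylinder(h = 1800, r = 101); }


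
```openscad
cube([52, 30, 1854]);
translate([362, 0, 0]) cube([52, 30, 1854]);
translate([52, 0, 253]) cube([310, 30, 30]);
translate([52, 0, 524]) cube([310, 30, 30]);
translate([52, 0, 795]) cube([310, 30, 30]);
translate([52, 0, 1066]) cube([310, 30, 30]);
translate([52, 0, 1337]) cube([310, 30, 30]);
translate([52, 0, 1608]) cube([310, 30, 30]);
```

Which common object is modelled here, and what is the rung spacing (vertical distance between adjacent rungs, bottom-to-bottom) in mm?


A ladder. The rung spacing is 271 mm.

Two tall 52×30 posts with 6 short bars between them — a ladder. Adjacent rungs sit at z = 253 and z = 524, so the spacing is 524 − 253 = 271 mm.


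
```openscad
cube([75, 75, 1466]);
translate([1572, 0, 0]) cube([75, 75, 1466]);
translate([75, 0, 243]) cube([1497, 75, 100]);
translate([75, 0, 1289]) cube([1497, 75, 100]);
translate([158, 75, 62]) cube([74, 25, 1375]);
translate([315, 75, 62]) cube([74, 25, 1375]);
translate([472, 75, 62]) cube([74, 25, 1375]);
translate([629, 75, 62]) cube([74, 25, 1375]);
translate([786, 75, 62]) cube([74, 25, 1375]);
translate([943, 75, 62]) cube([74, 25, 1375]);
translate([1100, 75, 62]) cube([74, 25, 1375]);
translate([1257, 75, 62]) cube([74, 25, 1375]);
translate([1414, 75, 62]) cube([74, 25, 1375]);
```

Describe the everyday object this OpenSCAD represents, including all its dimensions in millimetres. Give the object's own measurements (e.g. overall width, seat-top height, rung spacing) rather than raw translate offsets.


A fence section. Two 75×75 mm posts, 1466 mm tall, stand on the floor with a clear span of 1497 mm between their inner faces. Two horizontal rails of 75×100 mm section span the gap between the posts with their undersides at z = 243 mm and z = 1289 mm, flush with the posts' −y face. 9 pickets, each 74 mm wide, 25 mm thick and 1375 mm tall, are fixed to the +y face of the rails with their bottoms at z = 62 mm, spaced across the span with a 83 mm gap after the −x post and between neighbouring pickets, with 84 mm left before the +x post.


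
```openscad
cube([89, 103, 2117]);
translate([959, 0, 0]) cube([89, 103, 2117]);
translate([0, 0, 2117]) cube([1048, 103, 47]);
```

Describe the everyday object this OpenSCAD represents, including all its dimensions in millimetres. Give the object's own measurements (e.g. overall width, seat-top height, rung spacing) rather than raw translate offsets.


A door frame. The clear opening is 870 mm wide and 2117 mm high. Two 89 mm wide jambs, 103 mm deep, stand either side of the opening from the floor to the top of the opening. A 47 mm thick head sits across the top of both jambs, spanning the full outside width of the frame.


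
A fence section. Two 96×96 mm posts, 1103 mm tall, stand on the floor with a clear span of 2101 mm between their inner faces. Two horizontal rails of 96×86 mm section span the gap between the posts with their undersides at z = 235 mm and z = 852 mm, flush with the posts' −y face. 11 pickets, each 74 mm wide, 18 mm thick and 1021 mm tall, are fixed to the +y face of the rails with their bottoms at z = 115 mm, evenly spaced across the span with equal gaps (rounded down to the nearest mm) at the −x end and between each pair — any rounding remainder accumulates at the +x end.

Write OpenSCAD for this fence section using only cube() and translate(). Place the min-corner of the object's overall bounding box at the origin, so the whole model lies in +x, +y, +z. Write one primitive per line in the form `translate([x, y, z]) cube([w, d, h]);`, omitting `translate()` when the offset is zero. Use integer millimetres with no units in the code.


cube([96, 96, 1103]);
translate([2197, 0, 0]) cube([96, 96, 1103]);
translate([96, 0, 235]) cube([2101, 96, 86]);
translate([96, 0, 852]) cube([2101, 96, 86]);
translate([203, 96, 115]) cube([74, 18, 1021]);
translate([384, 96, 115]) cube([74, 18, 1021]);
translate([565, 96, 115]) cube([74, 18, 1021]);
translate([746, 96, 115]) cube([74, 18, 1021]);
translate([927, 96, 115]) cube([74, 18, 1021]);
translate([1108, 96, 115]) cube([74, 18, 1021]);
translate([1289, 96, 115]) cube([74, 18, 1021]);
translate([1470, 96, 115]) cube([74, 18, 1021]);
translate([1651, 96, 115]) cube([74, 18, 1021]);
translate([1832, 96, 115]) cube([74, 18, 1021]);
translate([2013, 96, 115]) cube([74, 18, 1021]);
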